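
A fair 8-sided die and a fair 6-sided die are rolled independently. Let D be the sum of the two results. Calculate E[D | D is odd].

P(D is odd) = 1/2.
Σ over the event: 3·1/24 + 5·1/12 + 7·1/8 + 9·1/8 + 11·1/12 + 13·1/24 = 4.
E[D | D is odd] = (4) / (1/2) = 8.

8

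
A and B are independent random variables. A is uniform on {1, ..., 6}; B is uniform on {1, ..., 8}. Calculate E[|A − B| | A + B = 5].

Outcomes with A + B = 5: (1,4), (2,3), (3,2), (4,1), each with probability 1/48.
E[|A − B| | A + B = 5] = (3 + 1 + 1 + 3) / 4 = 2.

2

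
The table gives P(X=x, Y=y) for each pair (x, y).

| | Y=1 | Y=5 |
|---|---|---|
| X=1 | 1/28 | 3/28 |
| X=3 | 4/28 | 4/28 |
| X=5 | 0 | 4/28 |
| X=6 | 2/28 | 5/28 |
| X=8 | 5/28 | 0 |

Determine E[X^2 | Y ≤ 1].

143/4

P(Y ≤ 1) = 3/7.
Summing X^2·P(X=x,Y=y) over the conditioning event gives 429/28.
E[X^2 | Y ≤ 1] = (429/28) / (3/7) = 143/4.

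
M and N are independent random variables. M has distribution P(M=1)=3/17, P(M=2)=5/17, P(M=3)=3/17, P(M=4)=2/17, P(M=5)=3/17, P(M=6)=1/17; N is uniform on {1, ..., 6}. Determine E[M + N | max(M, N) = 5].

P(max(M, N) = 5) = 14/51.
Summing (M+N)·P(x,y) over outcomes with max(M, N) = 5 gives 215/102.
E[M + N | max(M, N) = 5] = (215/102) / (14/51) = 215/28.

215/28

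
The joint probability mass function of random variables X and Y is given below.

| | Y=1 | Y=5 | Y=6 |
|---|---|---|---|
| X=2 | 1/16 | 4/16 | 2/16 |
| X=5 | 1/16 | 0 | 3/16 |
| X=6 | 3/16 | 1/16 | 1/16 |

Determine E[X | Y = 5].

14/5

P(Y = 5) = 5/16.
Σ X·P over the event = 2·(4/16) + 6·(1/16) = 7/8.
E[X | Y = 5] = (7/8) / (5/16) = 14/5.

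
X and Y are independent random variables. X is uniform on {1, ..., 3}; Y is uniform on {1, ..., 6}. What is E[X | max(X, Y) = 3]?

Outcomes with max(X, Y) = 3: (1,3), (2,3), (3,1), (3,2), (3,3), each with probability 1/18.
E[X | max(X, Y) = 3] = (1 + 2 + 3 + 3 + 3) / 5 = 12/5.

12/5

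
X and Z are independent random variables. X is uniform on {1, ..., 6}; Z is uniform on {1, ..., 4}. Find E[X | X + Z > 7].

Outcomes with X + Z > 7: (4,4), (5,3), (5,4), (6,2), (6,3), (6,4), each with probability 1/24.
E[X | X + Z > 7] = (4 + 5 + 5 + 6 + 6 + 6) / 6 = 16/3.

16/3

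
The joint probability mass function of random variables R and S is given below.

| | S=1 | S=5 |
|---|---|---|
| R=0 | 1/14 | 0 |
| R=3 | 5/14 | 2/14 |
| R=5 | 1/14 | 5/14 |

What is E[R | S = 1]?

20/7

P(S = 1) = 1/2.
Σ R·P over the event = 0·(1/14) + 3·(5/14) + 5·(1/14) = 10/7.
E[R | S = 1] = (10/7) / (1/2) = 20/7.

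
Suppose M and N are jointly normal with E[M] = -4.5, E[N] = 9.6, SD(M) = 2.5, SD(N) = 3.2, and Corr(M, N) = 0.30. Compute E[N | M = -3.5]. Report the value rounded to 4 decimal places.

9.9840

For a bivariate normal, E[N | M=x] = μ_N + ρ·(σ_N/σ_M)·(x − μ_M).
E[N | M=-3.5] = 9.6 + (0.30)·(3.2/2.5)·(-3.5 − (-4.5)) = 9.6 + (0.384)·(1) = 9.9840.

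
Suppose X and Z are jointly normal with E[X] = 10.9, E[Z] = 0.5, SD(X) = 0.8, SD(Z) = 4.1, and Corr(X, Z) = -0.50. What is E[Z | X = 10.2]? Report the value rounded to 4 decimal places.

2.2938

The regression of Z on X has slope ρ·σ_Z/σ_X and passes through (μ_X, μ_Z).
E[Z | X=10.2] = 0.5 + (-0.50)·(4.1/0.8)·(10.2 − (10.9)) = 0.5 + (-2.5625)·(-0.7) = 2.2938.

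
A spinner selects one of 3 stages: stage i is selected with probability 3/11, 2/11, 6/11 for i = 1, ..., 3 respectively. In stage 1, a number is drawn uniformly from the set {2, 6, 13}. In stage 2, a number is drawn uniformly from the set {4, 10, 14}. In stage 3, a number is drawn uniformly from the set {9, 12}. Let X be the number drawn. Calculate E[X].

E[X | stage 1] = (2+6+13)/3 = 7.
E[X | stage 2] = (4+10+14)/3 = 28/3.
E[X | stage 3] = (9+12)/2 = 21/2.
By the law of total expectation,
E[X] = (3/11)·(7) + (2/11)·(28/3) + (6/11)·(21/2) = 28/3.

28/3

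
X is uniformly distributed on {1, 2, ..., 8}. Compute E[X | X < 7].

Given X < 7, X is equally likely to be any of {1, 2, 3, 4, 5, 6}.
E[X | X < 7] = (1 + 2 + 3 + 4 + 5 + 6) / 6 = 7/2.

7/2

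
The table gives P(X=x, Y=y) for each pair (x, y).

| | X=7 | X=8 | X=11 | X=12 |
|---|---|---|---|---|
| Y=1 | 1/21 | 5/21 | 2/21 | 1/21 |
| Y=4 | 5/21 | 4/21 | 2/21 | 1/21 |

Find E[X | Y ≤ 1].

P(Y ≤ 1) = 3/7.
Summing X·P(X=x,Y=y) over the conditioning event gives 27/7.
E[X | Y ≤ 1] = (27/7) / (3/7) = 9.

9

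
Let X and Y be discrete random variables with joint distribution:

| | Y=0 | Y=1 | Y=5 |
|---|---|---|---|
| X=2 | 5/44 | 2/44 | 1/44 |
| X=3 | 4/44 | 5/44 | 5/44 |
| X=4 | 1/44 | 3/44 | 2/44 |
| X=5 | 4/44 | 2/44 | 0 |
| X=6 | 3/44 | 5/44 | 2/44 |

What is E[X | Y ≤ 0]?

P(Y ≤ 0) = 17/44.
Σ X·P over the event = 2·(5/44) + 3·(4/44) + 4·(1/44) + 5·(4/44) + 6·(3/44) = 16/11.
E[X | Y ≤ 0] = (16/11) / (17/44) = 64/17.

64/17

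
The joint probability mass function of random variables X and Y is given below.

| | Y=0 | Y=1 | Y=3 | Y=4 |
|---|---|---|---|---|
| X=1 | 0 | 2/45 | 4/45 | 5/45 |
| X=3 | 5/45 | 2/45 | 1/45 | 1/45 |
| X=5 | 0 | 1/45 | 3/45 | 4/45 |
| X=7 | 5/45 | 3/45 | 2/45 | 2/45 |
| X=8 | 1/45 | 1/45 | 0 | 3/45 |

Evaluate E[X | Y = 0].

P(Y = 0) = 11/45.
Σ X·P over the event = 3·(5/45) + 7·(5/45) + 8·(1/45) = 58/45.
E[X | Y = 0] = (58/45) / (11/45) = 58/11.

58/11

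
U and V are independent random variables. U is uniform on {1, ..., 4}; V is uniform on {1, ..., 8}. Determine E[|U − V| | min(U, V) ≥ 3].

P(min(U, V) ≥ 3) = 3/8.
Summing |U−V|·P(x,y) over outcomes with min(U, V) ≥ 3 gives 13/16.
E[|U − V| | min(U, V) ≥ 3] = (13/16) / (3/8) = 13/6.

13/6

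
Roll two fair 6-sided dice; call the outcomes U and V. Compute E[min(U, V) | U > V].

P(U > V) = 5/12.
Summing min(U,V)·P(x,y) over outcomes with U > V gives 35/36.
E[min(U, V) | U > V] = (35/36) / (5/12) = 7/3.

7/3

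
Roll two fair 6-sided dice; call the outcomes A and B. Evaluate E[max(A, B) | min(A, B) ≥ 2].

24/5

P(min(A, B) ≥ 2) = 25/36.
Summing max(A,B)·P(x,y) over outcomes with min(A, B) ≥ 2 gives 10/3.
E[max(A, B) | min(A, B) ≥ 2] = (10/3) / (25/36) = 24/5.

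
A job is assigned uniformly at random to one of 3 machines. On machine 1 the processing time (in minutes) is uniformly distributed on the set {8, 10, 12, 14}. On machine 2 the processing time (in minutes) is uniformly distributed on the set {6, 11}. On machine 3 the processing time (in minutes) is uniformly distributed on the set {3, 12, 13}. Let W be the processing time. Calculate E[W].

173/18

E[W | machine 1] = (8+10+12+14)/4 = 11.
E[W | machine 2] = (6+11)/2 = 17/2.
E[W | machine 3] = (3+12+13)/3 = 28/3.
By the law of total expectation,
E[W] = (1/3)·(11) + (1/3)·(17/2) + (1/3)·(28/3) = 173/18.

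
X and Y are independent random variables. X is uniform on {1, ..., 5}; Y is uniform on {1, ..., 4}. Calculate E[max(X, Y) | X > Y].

P(X > Y) = 1/2.
Summing max(X,Y)·P(x,y) over outcomes with X > Y gives 2.
E[max(X, Y) | X > Y] = (2) / (1/2) = 4.

4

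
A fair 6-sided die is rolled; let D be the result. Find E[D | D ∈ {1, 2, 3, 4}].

P(D ∈ {1, 2, 3, 4}) = 2/3.
Σ over the event: 1·1/6 + 2·1/6 + 3·1/6 + 4·1/6 = 5/3.
E[D | D ∈ {1, 2, 3, 4}] = (5/3) / (2/3) = 5/2.

5/2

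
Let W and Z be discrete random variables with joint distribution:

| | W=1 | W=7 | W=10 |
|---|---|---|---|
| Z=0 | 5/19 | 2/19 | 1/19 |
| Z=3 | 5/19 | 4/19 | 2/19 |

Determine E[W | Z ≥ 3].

53/11

P(Z ≥ 3) = 11/19.
Σ W·P over the event = 1·(5/19) + 7·(4/19) + 10·(2/19) = 53/19.
E[W | Z ≥ 3] = (53/19) / (11/19) = 53/11.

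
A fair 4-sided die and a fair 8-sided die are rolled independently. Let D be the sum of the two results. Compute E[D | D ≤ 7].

P(D ≤ 7) = 9/16.
Σ over the event: 2·1/32 + 3·1/16 + 4·3/32 + 5·1/8 + 6·1/8 + 7·1/8 = 23/8.
E[D | D ≤ 7] = (23/8) / (9/16) = 46/9.

46/9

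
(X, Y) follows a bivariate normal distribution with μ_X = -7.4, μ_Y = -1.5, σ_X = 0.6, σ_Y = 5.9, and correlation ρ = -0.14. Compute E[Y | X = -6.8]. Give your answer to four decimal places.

E[Y | X=x] = μ_Y + ρ(σ_Y/σ_X)(x − μ_X) for jointly normal variables.
E[Y | X=-6.8] = -1.5 + (-0.14)·(5.9/0.6)·(-6.8 − (-7.4)) = -1.5 + (-1.3767)·(0.6) = -2.3260.

-2.3260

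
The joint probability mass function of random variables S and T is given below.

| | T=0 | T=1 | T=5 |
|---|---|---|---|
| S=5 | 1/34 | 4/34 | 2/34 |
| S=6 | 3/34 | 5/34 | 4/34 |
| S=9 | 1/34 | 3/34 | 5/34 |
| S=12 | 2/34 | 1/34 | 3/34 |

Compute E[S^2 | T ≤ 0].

P(T ≤ 0) = 7/34.
Σ S^2·P over the event = 25·(1/34) + 36·(3/34) + 81·(1/34) + 144·(2/34) = 251/17.
E[S^2 | T ≤ 0] = (251/17) / (7/34) = 502/7.

502/7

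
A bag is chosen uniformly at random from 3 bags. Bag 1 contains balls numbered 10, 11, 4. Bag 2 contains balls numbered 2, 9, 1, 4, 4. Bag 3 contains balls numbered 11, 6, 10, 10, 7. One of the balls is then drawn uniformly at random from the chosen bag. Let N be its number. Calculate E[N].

E[N | bag 1] = (10+11+4)/3 = 25/3.
E[N | bag 2] = (2+9+1+4+4)/5 = 4.
E[N | bag 3] = (11+6+10+10+7)/5 = 44/5.
By the law of total expectation,
E[N] = (1/3)·(25/3) + (1/3)·(4) + (1/3)·(44/5) = 317/45.

317/45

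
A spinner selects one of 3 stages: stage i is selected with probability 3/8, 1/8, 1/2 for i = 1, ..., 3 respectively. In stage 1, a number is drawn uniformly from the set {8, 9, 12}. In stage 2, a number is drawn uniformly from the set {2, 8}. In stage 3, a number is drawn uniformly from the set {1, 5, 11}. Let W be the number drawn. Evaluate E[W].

E[W | stage 1] = (8+9+12)/3 = 29/3.
E[W | stage 2] = (2+8)/2 = 5.
E[W | stage 3] = (1+5+11)/3 = 17/3.
E[W] = (3/8)·(29/3) + (1/8)·(5) + (1/2)·(17/3) = 85/12.

85/12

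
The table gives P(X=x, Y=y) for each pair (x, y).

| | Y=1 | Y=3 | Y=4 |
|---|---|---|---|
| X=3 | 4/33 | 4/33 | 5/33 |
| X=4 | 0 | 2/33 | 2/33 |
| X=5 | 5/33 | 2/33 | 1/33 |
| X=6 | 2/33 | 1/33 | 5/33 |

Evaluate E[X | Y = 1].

P(Y = 1) = 1/3.
Σ X·P over the event = 3·(4/33) + 5·(5/33) + 6·(2/33) = 49/33.
E[X | Y = 1] = (49/33) / (1/3) = 49/11.

49/11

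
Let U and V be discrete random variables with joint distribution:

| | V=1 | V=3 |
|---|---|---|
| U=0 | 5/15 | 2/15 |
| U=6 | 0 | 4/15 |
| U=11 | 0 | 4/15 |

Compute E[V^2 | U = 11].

9

P(U = 11) = 4/15.
Σ V^2·P over the event = 9·(4/15) = 12/5.
E[V^2 | U = 11] = (12/5) / (4/15) = 9.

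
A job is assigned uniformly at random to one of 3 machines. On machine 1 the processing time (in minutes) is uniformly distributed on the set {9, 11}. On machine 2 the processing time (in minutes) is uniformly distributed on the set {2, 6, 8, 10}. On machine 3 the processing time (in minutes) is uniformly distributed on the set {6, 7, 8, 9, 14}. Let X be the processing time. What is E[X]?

253/30

E[X | machine 1] = (9+11)/2 = 10.
E[X | machine 2] = (2+6+8+10)/4 = 13/2.
E[X | machine 3] = (6+7+8+9+14)/5 = 44/5.
By the law of total expectation,
E[X] = (1/3)·(10) + (1/3)·(13/2) + (1/3)·(44/5) = 253/30.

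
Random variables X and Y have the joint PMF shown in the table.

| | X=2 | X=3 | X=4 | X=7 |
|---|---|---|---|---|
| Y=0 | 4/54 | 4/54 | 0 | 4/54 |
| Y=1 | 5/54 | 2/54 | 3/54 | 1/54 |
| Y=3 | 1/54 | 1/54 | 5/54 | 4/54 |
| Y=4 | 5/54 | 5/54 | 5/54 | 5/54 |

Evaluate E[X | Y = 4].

4

P(Y = 4) = 10/27.
Σ X·P over the event = 2·(5/54) + 3·(5/54) + 4·(5/54) + 7·(5/54) = 40/27.
E[X | Y = 4] = (40/27) / (10/27) = 4.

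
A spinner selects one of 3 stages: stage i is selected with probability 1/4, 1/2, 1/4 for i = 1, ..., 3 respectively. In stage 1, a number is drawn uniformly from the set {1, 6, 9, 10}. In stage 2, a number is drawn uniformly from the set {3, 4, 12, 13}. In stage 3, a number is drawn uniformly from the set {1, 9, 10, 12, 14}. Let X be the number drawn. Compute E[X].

317/40

E[X | stage 1] = (1+6+9+10)/4 = 13/2.
E[X | stage 2] = (3+4+12+13)/4 = 8.
E[X | stage 3] = (1+9+10+12+14)/5 = 46/5.
By the law of total expectation,
E[X] = (1/4)·(13/2) + (1/2)·(8) + (1/4)·(46/5) = 317/40.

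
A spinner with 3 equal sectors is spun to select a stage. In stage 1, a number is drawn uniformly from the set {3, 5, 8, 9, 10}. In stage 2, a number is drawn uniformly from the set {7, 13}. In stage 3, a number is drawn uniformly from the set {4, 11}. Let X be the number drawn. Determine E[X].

49/6

E[X | stage 1] = (3+5+8+9+10)/5 = 7.
E[X | stage 2] = (7+13)/2 = 10.
E[X | stage 3] = (4+11)/2 = 15/2.
By the law of total expectation,
E[X] = (1/3)·(7) + (1/3)·(10) + (1/3)·(15/2) = 49/6.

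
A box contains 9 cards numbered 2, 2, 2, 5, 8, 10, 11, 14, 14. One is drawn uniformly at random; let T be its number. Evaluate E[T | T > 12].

14

P(T > 12) = 2/9.
Σ over the event: 14·2/9 = 28/9.
E[T | T > 12] = (28/9) / (2/9) = 14.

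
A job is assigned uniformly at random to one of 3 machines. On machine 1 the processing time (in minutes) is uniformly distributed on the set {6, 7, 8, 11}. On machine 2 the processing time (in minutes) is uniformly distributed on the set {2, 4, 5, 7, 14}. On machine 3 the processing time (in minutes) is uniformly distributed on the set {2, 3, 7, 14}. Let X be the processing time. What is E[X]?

209/30

E[X | machine 1] = (6+7+8+11)/4 = 8.
E[X | machine 2] = (2+4+5+7+14)/5 = 32/5.
E[X | machine 3] = (2+3+7+14)/4 = 13/2.
E[X] = (1/3)·(8) + (1/3)·(32/5) + (1/3)·(13/2) = 209/30.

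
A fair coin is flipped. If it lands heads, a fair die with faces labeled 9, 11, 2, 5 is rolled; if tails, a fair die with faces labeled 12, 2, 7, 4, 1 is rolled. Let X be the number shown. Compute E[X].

E[X | heads] = (9+11+2+5)/4 = 27/4.
E[X | tails] = (12+2+7+4+1)/5 = 26/5.
By the law of total expectation,
E[X] = (1/2)·(27/4) + (1/2)·(26/5) = 239/40.

239/40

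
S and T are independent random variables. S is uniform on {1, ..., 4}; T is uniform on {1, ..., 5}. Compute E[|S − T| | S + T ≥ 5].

P(S + T ≥ 5) = 7/10.
Summing |S−T|·P(x,y) over outcomes with S + T ≥ 5 gives 6/5.
E[|S − T| | S + T ≥ 5] = (6/5) / (7/10) = 12/7.

12/7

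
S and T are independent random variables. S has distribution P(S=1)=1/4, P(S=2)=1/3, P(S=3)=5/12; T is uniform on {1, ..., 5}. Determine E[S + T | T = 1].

P(T = 1) = 1/5.
Summing (S+T)·P(x,y) over outcomes with T = 1 gives 19/30.
E[S + T | T = 1] = (19/30) / (1/5) = 19/6.

19/6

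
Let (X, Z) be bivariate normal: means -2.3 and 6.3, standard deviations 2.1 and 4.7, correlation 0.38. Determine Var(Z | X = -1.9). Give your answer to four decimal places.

18.9002

The conditional variance in a bivariate normal is σ_Z²(1 − ρ²), independent of x.
Var(Z | X=-1.9) = (4.7)²·(1 − (0.38)²) = 22.09·0.8556 = 18.9002.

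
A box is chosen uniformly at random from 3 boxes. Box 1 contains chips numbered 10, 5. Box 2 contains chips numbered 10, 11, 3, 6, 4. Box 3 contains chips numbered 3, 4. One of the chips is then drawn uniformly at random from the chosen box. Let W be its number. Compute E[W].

E[W | box 1] = (10+5)/2 = 15/2.
E[W | box 2] = (10+11+3+6+4)/5 = 34/5.
E[W | box 3] = (3+4)/2 = 7/2.
By the law of total expectation,
E[W] = (1/3)·(15/2) + (1/3)·(34/5) + (1/3)·(7/2) = 89/15.

89/15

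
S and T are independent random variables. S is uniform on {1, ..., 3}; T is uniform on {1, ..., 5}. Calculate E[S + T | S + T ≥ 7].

22/3

Outcomes with S + T ≥ 7: (2,5), (3,4), (3,5), each with probability 1/15.
E[S + T | S + T ≥ 7] = (7 + 7 + 8) / 3 = 22/3.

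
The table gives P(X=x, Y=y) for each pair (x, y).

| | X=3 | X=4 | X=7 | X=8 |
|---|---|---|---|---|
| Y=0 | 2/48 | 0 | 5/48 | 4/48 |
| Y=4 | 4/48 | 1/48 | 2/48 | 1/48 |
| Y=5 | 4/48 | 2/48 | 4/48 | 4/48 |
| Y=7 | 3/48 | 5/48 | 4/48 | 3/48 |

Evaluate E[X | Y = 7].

P(Y = 7) = 5/16.
Summing X·P(X=x,Y=y) over the conditioning event gives 27/16.
E[X | Y = 7] = (27/16) / (5/16) = 27/5.

27/5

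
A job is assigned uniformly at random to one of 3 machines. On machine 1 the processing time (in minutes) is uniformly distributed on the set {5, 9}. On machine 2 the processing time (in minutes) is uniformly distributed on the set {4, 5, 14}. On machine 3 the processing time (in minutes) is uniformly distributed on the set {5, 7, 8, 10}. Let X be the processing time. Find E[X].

E[X | machine 1] = (5+9)/2 = 7.
E[X | machine 2] = (4+5+14)/3 = 23/3.
E[X | machine 3] = (5+7+8+10)/4 = 15/2.
E[X] = (1/3)·(7) + (1/3)·(23/3) + (1/3)·(15/2) = 133/18.

133/18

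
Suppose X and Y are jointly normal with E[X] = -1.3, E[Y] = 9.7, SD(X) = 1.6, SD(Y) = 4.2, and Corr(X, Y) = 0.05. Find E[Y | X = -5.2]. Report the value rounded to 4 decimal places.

9.1881

The regression of Y on X has slope ρ·σ_Y/σ_X and passes through (μ_X, μ_Y).
E[Y | X=-5.2] = 9.7 + (0.05)·(4.2/1.6)·(-5.2 − (-1.3)) = 9.7 + (0.13125)·(-3.9) = 9.1881.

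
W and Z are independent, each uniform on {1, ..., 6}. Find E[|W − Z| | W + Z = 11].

1

Outcomes with W + Z = 11: (5,6), (6,5), each with probability 1/36.
E[|W − Z| | W + Z = 11] = (1 + 1) / 2 = 1.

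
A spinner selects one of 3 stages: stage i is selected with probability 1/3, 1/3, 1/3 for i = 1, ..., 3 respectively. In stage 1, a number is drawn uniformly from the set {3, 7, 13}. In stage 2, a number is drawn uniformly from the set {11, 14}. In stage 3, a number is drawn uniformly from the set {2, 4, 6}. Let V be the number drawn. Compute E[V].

145/18

E[V | stage 1] = (3+7+13)/3 = 23/3.
E[V | stage 2] = (11+14)/2 = 25/2.
E[V | stage 3] = (2+4+6)/3 = 4.
By the law of total expectation,
E[V] = (1/3)·(23/3) + (1/3)·(25/2) + (1/3)·(4) = 145/18.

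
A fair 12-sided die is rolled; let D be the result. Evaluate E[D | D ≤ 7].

4

Given D ≤ 7, D is equally likely to be any of {1, 2, 3, 4, 5, 6, 7}.
E[D | D ≤ 7] = (1 + 2 + 3 + 4 + 5 + 6 + 7) / 7 = 4.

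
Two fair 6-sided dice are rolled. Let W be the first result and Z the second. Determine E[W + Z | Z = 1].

Outcomes with Z = 1: (1,1), (2,1), (3,1), (4,1), (5,1), (6,1), each with probability 1/36.
E[W + Z | Z = 1] = (2 + 3 + 4 + 5 + 6 + 7) / 6 = 9/2.

9/2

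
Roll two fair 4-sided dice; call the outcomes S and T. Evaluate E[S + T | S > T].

Outcomes with S > T: (2,1), (3,1), (3,2), (4,1), (4,2), (4,3), each with probability 1/16.
E[S + T | S > T] = (3 + 4 + 5 + 5 + 6 + 7) / 6 = 5.

5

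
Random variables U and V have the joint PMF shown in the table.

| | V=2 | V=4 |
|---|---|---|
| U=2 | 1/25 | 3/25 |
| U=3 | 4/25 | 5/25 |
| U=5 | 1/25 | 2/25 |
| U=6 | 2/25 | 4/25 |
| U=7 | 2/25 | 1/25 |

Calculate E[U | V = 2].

P(V = 2) = 2/5.
Σ U·P over the event = 2·(1/25) + 3·(4/25) + 5·(1/25) + 6·(2/25) + 7·(2/25) = 9/5.
E[U | V = 2] = (9/5) / (2/5) = 9/2.

9/2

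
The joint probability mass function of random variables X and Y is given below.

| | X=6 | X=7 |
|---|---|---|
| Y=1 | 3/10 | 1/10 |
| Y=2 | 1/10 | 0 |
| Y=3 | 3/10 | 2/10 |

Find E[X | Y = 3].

P(Y = 3) = 1/2.
Σ X·P over the event = 6·(3/10) + 7·(2/10) = 16/5.
E[X | Y = 3] = (16/5) / (1/2) = 32/5.

32/5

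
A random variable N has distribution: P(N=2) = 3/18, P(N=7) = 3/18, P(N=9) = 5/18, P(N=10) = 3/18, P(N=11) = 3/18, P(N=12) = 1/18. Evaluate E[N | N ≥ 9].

10

P(N ≥ 9) = 2/3.
Σ over the event: 9·5/18 + 10·1/6 + 11·1/6 + 12·1/18 = 20/3.
E[N | N ≥ 9] = (20/3) / (2/3) = 10.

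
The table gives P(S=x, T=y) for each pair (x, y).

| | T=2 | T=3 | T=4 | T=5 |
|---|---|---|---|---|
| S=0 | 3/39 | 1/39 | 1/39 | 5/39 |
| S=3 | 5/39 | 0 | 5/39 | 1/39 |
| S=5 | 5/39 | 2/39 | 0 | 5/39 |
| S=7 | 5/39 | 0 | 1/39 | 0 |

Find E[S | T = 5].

P(T = 5) = 11/39.
Σ S·P over the event = 0·(5/39) + 3·(1/39) + 5·(5/39) = 28/39.
E[S | T = 5] = (28/39) / (11/39) = 28/11.

28/11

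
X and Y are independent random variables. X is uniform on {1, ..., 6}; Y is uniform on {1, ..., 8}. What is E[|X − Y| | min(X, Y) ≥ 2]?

P(min(X, Y) ≥ 2) = 35/48.
Summing |X−Y|·P(x,y) over outcomes with min(X, Y) ≥ 2 gives 25/16.
E[|X − Y| | min(X, Y) ≥ 2] = (25/16) / (35/48) = 15/7.

15/7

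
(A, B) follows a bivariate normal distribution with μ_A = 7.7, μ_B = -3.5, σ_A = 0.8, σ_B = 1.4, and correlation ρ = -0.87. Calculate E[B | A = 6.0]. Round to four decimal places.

The regression of B on A has slope ρ·σ_B/σ_A and passes through (μ_A, μ_B).
E[B | A=6.0] = -3.5 + (-0.87)·(1.4/0.8)·(6.0 − (7.7)) = -3.5 + (-1.5225)·(-1.7) = -0.9118.

-0.9118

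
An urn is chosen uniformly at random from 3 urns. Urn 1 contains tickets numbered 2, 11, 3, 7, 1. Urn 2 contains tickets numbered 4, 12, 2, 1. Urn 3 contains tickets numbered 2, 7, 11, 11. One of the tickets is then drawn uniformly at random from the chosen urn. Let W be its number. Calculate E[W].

173/30

E[W | urn 1] = (2+11+3+7+1)/5 = 24/5.
E[W | urn 2] = (4+12+2+1)/4 = 19/4.
E[W | urn 3] = (2+7+11+11)/4 = 31/4.
E[W] = (1/3)·(24/5) + (1/3)·(19/4) + (1/3)·(31/4) = 173/30.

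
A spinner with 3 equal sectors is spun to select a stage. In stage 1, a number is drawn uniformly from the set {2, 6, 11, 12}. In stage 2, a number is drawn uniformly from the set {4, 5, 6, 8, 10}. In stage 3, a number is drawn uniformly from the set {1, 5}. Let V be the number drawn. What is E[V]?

347/60

E[V | stage 1] = (2+6+11+12)/4 = 31/4.
E[V | stage 2] = (4+5+6+8+10)/5 = 33/5.
E[V | stage 3] = (1+5)/2 = 3.
E[V] = (1/3)·(31/4) + (1/3)·(33/5) + (1/3)·(3) = 347/60.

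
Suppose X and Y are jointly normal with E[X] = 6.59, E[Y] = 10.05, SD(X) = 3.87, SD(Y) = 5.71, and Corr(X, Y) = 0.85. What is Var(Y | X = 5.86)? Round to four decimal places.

For a bivariate normal, Var(Y | X=x) = σ_Y²(1 − ρ²).
Var(Y | X=5.86) = (5.71)²·(1 − (0.85)²) = 32.6041·0.2775 = 9.0476.

9.0476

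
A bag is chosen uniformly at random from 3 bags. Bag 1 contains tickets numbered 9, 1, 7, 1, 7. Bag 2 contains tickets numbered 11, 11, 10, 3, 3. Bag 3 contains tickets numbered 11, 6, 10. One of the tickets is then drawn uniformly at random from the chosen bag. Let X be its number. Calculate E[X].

E[X | bag 1] = (9+1+7+1+7)/5 = 5.
E[X | bag 2] = (11+11+10+3+3)/5 = 38/5.
E[X | bag 3] = (11+6+10)/3 = 9.
By the law of total expectation,
E[X] = (1/3)·(5) + (1/3)·(38/5) + (1/3)·(9) = 36/5.

36/5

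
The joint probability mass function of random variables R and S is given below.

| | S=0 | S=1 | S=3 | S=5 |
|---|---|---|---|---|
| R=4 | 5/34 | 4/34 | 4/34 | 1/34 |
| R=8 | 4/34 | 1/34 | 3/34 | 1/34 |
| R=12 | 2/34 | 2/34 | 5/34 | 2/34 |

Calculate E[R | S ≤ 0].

76/11

P(S ≤ 0) = 11/34.
Σ R·P over the event = 4·(5/34) + 8·(4/34) + 12·(2/34) = 38/17.
E[R | S ≤ 0] = (38/17) / (11/34) = 76/11.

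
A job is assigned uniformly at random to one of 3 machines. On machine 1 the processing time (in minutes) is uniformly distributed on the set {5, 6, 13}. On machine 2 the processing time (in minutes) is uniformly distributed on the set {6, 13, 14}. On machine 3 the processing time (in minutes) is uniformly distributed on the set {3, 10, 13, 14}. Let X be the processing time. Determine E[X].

29/3

E[X | machine 1] = (5+6+13)/3 = 8.
E[X | machine 2] = (6+13+14)/3 = 11.
E[X | machine 3] = (3+10+13+14)/4 = 10.
By the law of total expectation,
E[X] = (1/3)·(8) + (1/3)·(11) + (1/3)·(10) = 29/3.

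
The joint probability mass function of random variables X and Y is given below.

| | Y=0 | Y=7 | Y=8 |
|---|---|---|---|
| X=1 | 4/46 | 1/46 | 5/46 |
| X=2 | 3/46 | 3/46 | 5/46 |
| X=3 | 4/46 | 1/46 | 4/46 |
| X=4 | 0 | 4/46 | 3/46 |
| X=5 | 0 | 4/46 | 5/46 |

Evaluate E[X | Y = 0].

2

P(Y = 0) = 11/46.
Σ X·P over the event = 1·(4/46) + 2·(3/46) + 3·(4/46) = 11/23.
E[X | Y = 0] = (11/23) / (11/46) = 2.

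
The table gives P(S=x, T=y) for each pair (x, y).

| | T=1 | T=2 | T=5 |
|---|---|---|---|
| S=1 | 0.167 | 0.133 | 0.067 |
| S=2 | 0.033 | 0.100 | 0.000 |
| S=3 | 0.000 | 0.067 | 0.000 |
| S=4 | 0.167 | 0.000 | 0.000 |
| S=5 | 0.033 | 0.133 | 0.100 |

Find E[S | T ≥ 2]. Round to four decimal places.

P(T ≥ 2) = 0.600.
Σ S·P over the event = 1·(0.133) + 1·(0.067) + 2·(0.100) + 3·(0.067) + 5·(0.133) + 5·(0.100) = 1.766.
E[S | T ≥ 2] = (1.766) / (0.600) = 2.9433.

2.9433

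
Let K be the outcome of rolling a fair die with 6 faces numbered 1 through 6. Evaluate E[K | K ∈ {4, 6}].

5

P(K ∈ {4, 6}) = 1/3.
Σ over the event: 4·1/6 + 6·1/6 = 5/3.
E[K | K ∈ {4, 6}] = (5/3) / (1/3) = 5.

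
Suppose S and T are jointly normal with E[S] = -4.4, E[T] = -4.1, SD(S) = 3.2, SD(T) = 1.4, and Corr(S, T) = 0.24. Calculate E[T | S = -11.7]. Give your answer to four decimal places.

E[T | S=x] = μ_T + ρ(σ_T/σ_S)(x − μ_S) for jointly normal variables.
E[T | S=-11.7] = -4.1 + (0.24)·(1.4/3.2)·(-11.7 − (-4.4)) = -4.1 + (0.105)·(-7.3) = -4.8665.

-4.8665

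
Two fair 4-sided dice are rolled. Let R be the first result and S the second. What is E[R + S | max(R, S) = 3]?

Outcomes with max(R, S) = 3: (1,3), (2,3), (3,1), (3,2), (3,3), each with probability 1/16.
E[R + S | max(R, S) = 3] = (4 + 5 + 4 + 5 + 6) / 5 = 24/5.

24/5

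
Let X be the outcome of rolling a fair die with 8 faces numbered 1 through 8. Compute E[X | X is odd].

Given X is odd, X is equally likely to be any of {1, 3, 5, 7}.
E[X | X is odd] = (1 + 3 + 5 + 7) / 4 = 4.

4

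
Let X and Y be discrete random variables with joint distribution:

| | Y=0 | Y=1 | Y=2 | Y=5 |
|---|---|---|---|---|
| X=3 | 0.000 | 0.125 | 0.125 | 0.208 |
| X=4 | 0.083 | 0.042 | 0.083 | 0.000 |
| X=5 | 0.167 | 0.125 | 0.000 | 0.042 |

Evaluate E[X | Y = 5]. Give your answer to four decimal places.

3.3360

P(Y = 5) = 0.250.
Summing X·P(X=x,Y=y) over the conditioning event gives 0.834.
E[X | Y = 5] = (0.834) / (0.250) = 3.3360.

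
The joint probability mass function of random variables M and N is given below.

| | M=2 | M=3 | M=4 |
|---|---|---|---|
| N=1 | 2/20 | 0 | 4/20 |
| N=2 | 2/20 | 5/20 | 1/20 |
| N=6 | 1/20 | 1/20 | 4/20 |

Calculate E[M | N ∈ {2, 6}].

22/7

P(N ∈ {2, 6}) = 7/10.
Σ M·P over the event = 2·(2/20) + 2·(1/20) + 3·(5/20) + 3·(1/20) + 4·(1/20) + 4·(4/20) = 11/5.
E[M | N ∈ {2, 6}] = (11/5) / (7/10) = 22/7.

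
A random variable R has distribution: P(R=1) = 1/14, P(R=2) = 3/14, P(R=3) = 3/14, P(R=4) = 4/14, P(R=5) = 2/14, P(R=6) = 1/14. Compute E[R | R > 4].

P(R > 4) = 3/14.
Σ over the event: 5·1/7 + 6·1/14 = 8/7.
E[R | R > 4] = (8/7) / (3/14) = 16/3.

16/3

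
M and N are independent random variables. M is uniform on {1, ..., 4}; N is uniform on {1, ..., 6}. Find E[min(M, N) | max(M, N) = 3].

9/5

P(max(M, N) = 3) = 5/24.
Summing min(M,N)·P(x,y) over outcomes with max(M, N) = 3 gives 3/8.
E[min(M, N) | max(M, N) = 3] = (3/8) / (5/24) = 9/5.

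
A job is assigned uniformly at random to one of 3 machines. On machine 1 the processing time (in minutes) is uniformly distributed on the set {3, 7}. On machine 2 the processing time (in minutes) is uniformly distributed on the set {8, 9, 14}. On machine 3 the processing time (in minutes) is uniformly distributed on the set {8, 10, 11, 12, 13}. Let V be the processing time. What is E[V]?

392/45

E[V | machine 1] = (3+7)/2 = 5.
E[V | machine 2] = (8+9+14)/3 = 31/3.
E[V | machine 3] = (8+10+11+12+13)/5 = 54/5.
E[V] = (1/3)·(5) + (1/3)·(31/3) + (1/3)·(54/5) = 392/45.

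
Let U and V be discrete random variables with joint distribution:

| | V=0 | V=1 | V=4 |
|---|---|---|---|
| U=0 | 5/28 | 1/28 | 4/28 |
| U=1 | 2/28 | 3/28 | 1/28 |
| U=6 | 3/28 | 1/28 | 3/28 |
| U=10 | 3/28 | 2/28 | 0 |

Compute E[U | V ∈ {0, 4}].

P(V ∈ {0, 4}) = 3/4.
Summing U·P(U=x,V=y) over the conditioning event gives 69/28.
E[U | V ∈ {0, 4}] = (69/28) / (3/4) = 23/7.

23/7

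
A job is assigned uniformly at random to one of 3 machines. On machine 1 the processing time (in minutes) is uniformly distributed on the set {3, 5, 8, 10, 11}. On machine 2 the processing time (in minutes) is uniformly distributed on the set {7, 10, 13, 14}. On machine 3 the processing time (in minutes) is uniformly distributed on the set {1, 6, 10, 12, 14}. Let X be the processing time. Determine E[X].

9

E[X | machine 1] = (3+5+8+10+11)/5 = 37/5.
E[X | machine 2] = (7+10+13+14)/4 = 11.
E[X | machine 3] = (1+6+10+12+14)/5 = 43/5.
By the law of total expectation,
E[X] = (1/3)·(37/5) + (1/3)·(11) + (1/3)·(43/5) = 9.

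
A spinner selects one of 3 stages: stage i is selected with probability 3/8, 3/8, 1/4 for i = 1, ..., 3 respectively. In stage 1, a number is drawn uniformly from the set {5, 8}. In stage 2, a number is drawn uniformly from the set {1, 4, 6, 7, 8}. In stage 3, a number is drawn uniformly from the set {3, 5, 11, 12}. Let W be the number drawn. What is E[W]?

E[W | stage 1] = (5+8)/2 = 13/2.
E[W | stage 2] = (1+4+6+7+8)/5 = 26/5.
E[W | stage 3] = (3+5+11+12)/4 = 31/4.
E[W] = (3/8)·(13/2) + (3/8)·(26/5) + (1/4)·(31/4) = 253/40.

253/40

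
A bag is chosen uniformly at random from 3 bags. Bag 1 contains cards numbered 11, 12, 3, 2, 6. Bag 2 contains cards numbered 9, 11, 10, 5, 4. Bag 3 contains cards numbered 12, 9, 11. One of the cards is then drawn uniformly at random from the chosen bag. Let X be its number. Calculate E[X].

379/45

E[X | bag 1] = (11+12+3+2+6)/5 = 34/5.
E[X | bag 2] = (9+11+10+5+4)/5 = 39/5.
E[X | bag 3] = (12+9+11)/3 = 32/3.
E[X] = (1/3)·(34/5) + (1/3)·(39/5) + (1/3)·(32/3) = 379/45.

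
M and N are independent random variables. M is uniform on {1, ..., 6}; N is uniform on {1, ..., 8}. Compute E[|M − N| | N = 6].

5/2

Outcomes with N = 6: (1,6), (2,6), (3,6), (4,6), (5,6), (6,6), each with probability 1/48.
E[|M − N| | N = 6] = (5 + 4 + 3 + 2 + 1 + 0) / 6 = 5/2.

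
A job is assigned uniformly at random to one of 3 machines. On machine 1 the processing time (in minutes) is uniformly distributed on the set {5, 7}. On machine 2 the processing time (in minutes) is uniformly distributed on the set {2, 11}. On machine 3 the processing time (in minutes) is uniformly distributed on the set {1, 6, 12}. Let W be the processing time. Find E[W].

E[W | machine 1] = (5+7)/2 = 6.
E[W | machine 2] = (2+11)/2 = 13/2.
E[W | machine 3] = (1+6+12)/3 = 19/3.
By the law of total expectation,
E[W] = (1/3)·(6) + (1/3)·(13/2) + (1/3)·(19/3) = 113/18.

113/18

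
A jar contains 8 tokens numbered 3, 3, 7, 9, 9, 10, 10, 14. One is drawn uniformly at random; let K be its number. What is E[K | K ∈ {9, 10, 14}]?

52/5

P(K ∈ {9, 10, 14}) = 5/8.
Σ over the event: 9·1/4 + 10·1/4 + 14·1/8 = 13/2.
E[K | K ∈ {9, 10, 14}] = (13/2) / (5/8) = 52/5.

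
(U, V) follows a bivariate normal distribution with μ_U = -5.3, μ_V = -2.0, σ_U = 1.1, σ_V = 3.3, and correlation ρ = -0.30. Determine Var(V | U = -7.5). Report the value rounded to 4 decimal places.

9.9099

Var(V | U=x) = (1 − ρ²)·σ_V².
Var(V | U=-7.5) = (3.3)²·(1 − (-0.30)²) = 10.89·0.91 = 9.9099.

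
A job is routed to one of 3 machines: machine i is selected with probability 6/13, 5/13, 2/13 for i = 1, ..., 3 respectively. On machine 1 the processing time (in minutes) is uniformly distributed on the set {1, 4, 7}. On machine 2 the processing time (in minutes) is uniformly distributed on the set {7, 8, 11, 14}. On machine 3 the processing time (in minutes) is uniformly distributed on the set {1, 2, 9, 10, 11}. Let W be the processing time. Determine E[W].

436/65

E[W | machine 1] = (1+4+7)/3 = 4.
E[W | machine 2] = (7+8+11+14)/4 = 10.
E[W | machine 3] = (1+2+9+10+11)/5 = 33/5.
By the law of total expectation,
E[W] = (6/13)·(4) + (5/13)·(10) + (2/13)·(33/5) = 436/65.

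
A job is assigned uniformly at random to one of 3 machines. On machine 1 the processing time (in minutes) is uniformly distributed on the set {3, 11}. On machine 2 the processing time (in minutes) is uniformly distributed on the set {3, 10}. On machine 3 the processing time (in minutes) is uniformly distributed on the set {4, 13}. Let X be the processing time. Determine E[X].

22/3

E[X | machine 1] = (3+11)/2 = 7.
E[X | machine 2] = (3+10)/2 = 13/2.
E[X | machine 3] = (4+13)/2 = 17/2.
E[X] = (1/3)·(7) + (1/3)·(13/2) + (1/3)·(17/2) = 22/3.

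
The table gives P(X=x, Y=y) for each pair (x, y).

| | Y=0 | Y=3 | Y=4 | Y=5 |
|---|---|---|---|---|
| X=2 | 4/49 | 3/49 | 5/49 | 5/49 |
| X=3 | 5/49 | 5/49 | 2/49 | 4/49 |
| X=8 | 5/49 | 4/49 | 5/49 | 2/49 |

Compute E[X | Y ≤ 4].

P(Y ≤ 4) = 38/49.
Summing X·P(X=x,Y=y) over the conditioning event gives 172/49.
E[X | Y ≤ 4] = (172/49) / (38/49) = 86/19.

86/19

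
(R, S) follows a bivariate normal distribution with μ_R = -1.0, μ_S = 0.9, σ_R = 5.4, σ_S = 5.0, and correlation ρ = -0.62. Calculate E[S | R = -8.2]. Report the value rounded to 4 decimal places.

E[S | R=x] = μ_S + ρ(σ_S/σ_R)(x − μ_R) for jointly normal variables.
E[S | R=-8.2] = 0.9 + (-0.62)·(5.0/5.4)·(-8.2 − (-1.0)) = 0.9 + (-0.57407)·(-7.2) = 5.0333.

5.0333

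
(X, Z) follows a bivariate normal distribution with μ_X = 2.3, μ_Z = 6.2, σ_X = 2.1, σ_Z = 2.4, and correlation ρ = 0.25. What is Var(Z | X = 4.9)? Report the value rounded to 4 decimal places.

5.4000

For a bivariate normal, Var(Z | X=x) = σ_Z²(1 − ρ²).
Var(Z | X=4.9) = (2.4)²·(1 − (0.25)²) = 5.76·0.9375 = 5.4000.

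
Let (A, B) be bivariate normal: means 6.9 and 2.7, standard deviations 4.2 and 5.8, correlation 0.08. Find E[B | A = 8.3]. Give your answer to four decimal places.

The regression of B on A has slope ρ·σ_B/σ_A and passes through (μ_A, μ_B).
E[B | A=8.3] = 2.7 + (0.08)·(5.8/4.2)·(8.3 − (6.9)) = 2.7 + (0.11048)·(1.4) = 2.8547.

2.8547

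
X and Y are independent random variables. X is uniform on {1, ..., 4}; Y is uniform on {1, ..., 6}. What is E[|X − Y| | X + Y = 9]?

2

P(X + Y = 9) = 1/12.
Summing |X−Y|·P(x,y) over outcomes with X + Y = 9 gives 1/6.
E[|X − Y| | X + Y = 9] = (1/6) / (1/12) = 2.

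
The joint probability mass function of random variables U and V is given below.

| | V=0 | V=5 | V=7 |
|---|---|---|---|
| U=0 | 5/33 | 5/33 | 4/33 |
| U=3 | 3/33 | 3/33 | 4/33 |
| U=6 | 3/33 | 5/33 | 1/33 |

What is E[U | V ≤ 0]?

27/11

P(V ≤ 0) = 1/3.
Σ U·P over the event = 0·(5/33) + 3·(3/33) + 6·(3/33) = 9/11.
E[U | V ≤ 0] = (9/11) / (1/3) = 27/11.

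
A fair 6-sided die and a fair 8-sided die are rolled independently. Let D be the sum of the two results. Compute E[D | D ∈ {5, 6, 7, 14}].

53/8

P(D ∈ {5, 6, 7, 14}) = 1/3.
Σ over the event: 5·1/12 + 6·5/48 + 7·1/8 + 14·1/48 = 53/24.
E[D | D ∈ {5, 6, 7, 14}] = (53/24) / (1/3) = 53/8.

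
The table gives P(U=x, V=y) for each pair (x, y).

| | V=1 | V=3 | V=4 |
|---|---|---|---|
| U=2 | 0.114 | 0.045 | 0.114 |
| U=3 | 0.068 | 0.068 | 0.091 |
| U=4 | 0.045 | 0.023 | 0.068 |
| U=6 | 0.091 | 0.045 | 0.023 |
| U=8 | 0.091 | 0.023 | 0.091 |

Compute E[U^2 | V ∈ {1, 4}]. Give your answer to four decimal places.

P(V ∈ {1, 4}) = 0.796.
Summing U^2·P(U=x,V=y) over the conditioning event gives 19.903.
E[U^2 | V ∈ {1, 4}] = (19.903) / (0.796) = 25.0038.

25.0038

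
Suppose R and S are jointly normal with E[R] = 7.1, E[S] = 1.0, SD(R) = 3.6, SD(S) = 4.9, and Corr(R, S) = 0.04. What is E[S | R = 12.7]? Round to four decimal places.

1.3049

The regression of S on R has slope ρ·σ_S/σ_R and passes through (μ_R, μ_S).
E[S | R=12.7] = 1.0 + (0.04)·(4.9/3.6)·(12.7 − (7.1)) = 1.0 + (0.054444)·(5.6) = 1.3049.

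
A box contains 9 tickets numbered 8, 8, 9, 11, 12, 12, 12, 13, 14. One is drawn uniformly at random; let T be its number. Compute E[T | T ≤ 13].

P(T ≤ 13) = 8/9.
Σ over the event: 8·2/9 + 9·1/9 + 11·1/9 + 12·1/3 + 13·1/9 = 85/9.
E[T | T ≤ 13] = (85/9) / (8/9) = 85/8.

85/8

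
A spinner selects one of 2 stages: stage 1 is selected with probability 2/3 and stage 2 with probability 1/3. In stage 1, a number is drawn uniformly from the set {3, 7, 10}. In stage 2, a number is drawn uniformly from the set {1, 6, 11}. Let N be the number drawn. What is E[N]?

58/9

E[N | stage 1] = (3+7+10)/3 = 20/3.
E[N | stage 2] = (1+6+11)/3 = 6.
By the law of total expectation,
E[N] = (2/3)·(20/3) + (1/3)·(6) = 58/9.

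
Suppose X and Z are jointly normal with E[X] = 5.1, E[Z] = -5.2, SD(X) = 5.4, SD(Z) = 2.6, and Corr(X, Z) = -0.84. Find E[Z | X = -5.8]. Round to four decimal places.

-0.7916

E[Z | X=x] = μ_Z + ρ(σ_Z/σ_X)(x − μ_X) for jointly normal variables.
E[Z | X=-5.8] = -5.2 + (-0.84)·(2.6/5.4)·(-5.8 − (5.1)) = -5.2 + (-0.40444)·(-10.9) = -0.7916.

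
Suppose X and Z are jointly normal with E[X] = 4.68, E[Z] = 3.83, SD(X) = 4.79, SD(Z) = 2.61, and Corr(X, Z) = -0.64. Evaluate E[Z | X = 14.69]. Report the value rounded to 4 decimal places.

The regression of Z on X has slope ρ·σ_Z/σ_X and passes through (μ_X, μ_Z).
E[Z | X=14.69] = 3.83 + (-0.64)·(2.61/4.79)·(14.69 − (4.68)) = 3.83 + (-0.34873)·(10.01) = 0.3392.

0.3392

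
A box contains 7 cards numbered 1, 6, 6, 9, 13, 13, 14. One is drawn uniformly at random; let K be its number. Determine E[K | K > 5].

61/6

P(K > 5) = 6/7.
Σ over the event: 6·2/7 + 9·1/7 + 13·2/7 + 14·1/7 = 61/7.
E[K | K > 5] = (61/7) / (6/7) = 61/6.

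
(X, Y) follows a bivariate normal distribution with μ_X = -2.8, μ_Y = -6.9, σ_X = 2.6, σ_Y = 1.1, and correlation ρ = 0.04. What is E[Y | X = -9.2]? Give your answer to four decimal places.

E[Y | X=x] = μ_Y + ρ(σ_Y/σ_X)(x − μ_X) for jointly normal variables.
E[Y | X=-9.2] = -6.9 + (0.04)·(1.1/2.6)·(-9.2 − (-2.8)) = -6.9 + (0.016923)·(-6.4) = -7.0083.

-7.0083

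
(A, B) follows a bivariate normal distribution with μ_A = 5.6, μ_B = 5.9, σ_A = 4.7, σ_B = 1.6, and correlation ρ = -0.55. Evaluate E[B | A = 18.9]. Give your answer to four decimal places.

The regression of B on A has slope ρ·σ_B/σ_A and passes through (μ_A, μ_B).
E[B | A=18.9] = 5.9 + (-0.55)·(1.6/4.7)·(18.9 − (5.6)) = 5.9 + (-0.18723)·(13.3) = 3.4098.

3.4098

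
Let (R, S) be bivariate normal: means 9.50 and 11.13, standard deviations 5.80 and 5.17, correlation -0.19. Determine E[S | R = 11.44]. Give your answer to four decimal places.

10.8014

E[S | R=x] = μ_S + ρ(σ_S/σ_R)(x − μ_R) for jointly normal variables.
E[S | R=11.44] = 11.13 + (-0.19)·(5.17/5.80)·(11.44 − (9.50)) = 11.13 + (-0.16936)·(1.94) = 10.8014.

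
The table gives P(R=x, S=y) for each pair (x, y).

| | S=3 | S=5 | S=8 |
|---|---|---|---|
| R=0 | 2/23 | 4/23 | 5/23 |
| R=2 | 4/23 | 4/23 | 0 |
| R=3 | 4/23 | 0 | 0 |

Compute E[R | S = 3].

P(S = 3) = 10/23.
Σ R·P over the event = 0·(2/23) + 2·(4/23) + 3·(4/23) = 20/23.
E[R | S = 3] = (20/23) / (10/23) = 2.

2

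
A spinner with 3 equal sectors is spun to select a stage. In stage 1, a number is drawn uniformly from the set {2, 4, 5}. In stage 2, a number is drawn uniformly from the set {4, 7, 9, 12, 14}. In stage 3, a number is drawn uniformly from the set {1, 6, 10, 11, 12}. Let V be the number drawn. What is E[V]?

E[V | stage 1] = (2+4+5)/3 = 11/3.
E[V | stage 2] = (4+7+9+12+14)/5 = 46/5.
E[V | stage 3] = (1+6+10+11+12)/5 = 8.
By the law of total expectation,
E[V] = (1/3)·(11/3) + (1/3)·(46/5) + (1/3)·(8) = 313/45.

313/45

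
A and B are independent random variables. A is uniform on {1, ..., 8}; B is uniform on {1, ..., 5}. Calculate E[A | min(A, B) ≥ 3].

P(min(A, B) ≥ 3) = 9/20.
Summing A·P(x,y) over outcomes with min(A, B) ≥ 3 gives 99/40.
E[A | min(A, B) ≥ 3] = (99/40) / (9/20) = 11/2.

11/2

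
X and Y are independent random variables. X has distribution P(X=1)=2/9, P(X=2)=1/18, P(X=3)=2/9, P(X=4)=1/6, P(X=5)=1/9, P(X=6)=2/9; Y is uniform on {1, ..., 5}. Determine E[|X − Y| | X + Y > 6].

P(X + Y > 6) = 23/45.
Summing |X−Y|·P(x,y) over outcomes with X + Y > 6 gives 31/30.
E[|X − Y| | X + Y > 6] = (31/30) / (23/45) = 93/46.

93/46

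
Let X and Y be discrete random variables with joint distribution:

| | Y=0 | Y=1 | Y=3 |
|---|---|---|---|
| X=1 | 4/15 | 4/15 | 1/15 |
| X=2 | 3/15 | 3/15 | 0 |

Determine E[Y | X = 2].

P(X = 2) = 2/5.
Σ Y·P over the event = 0·(3/15) + 1·(3/15) = 1/5.
E[Y | X = 2] = (1/5) / (2/5) = 1/2.

1/2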